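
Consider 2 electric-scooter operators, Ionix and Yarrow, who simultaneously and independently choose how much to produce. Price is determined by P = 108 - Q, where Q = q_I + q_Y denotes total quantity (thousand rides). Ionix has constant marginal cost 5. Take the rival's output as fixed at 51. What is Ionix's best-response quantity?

26

With the rival's output fixed at 51, Ionix's profit is π_I = (108 - 51 - q_I)q_I - (5q_I) = (57 - q_I)q_I - (5q_I).
∂π_I/∂q_I = 52 - 2q_I = 0, so q_I = 26.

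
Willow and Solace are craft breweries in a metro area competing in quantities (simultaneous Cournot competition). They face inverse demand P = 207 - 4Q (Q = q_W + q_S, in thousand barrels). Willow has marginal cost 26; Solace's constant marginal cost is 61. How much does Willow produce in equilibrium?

Willow's profit: π_W = (207 - 4Q)q_W - (26q_W). Setting ∂π_W/∂q_W = 0: 181 - 8q_W - 4(q_S) = 0.
Solace's profit: π_S = (207 - 4Q)q_S - (61q_S). Setting ∂π_S/∂q_S = 0: 146 - 8q_S - 4(q_W) = 0.
So q_W = (181 - 4q_S)/8 and q_S = (146 - 4q_W)/8.
Solving the pair: q_W = 18, q_S = 37/4.

18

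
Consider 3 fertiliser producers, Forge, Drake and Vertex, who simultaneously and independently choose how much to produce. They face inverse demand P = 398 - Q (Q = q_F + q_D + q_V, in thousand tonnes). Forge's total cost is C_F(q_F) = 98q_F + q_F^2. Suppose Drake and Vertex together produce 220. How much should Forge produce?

20

With rivals' combined output fixed at 220, Forge's profit is π_F = (398 - 220 - q_F)q_F - (98q_F + q_F²) = (178 - q_F)q_F - (98q_F + q_F²).
∂π_F/∂q_F = 80 - 4q_F = 0, so q_F = 20.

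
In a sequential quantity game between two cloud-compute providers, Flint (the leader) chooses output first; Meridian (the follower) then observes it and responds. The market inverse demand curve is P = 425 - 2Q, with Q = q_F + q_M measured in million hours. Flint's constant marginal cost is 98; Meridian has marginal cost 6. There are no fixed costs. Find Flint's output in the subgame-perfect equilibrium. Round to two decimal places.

The follower Meridian best-responds to any q_F: π_M = (425 - 2Q)q_M - 6q_M.
Setting the follower's marginal profit to zero, 419 - 2q_F - 4q_M = 0, i.e. q_M = (419 - 2q_F)/4.
Flint substitutes q_M(q_F) into its own profit: π_F = q_F(425 - 2q_F - (419 - 2q_F)/2) - 98q_F = (431/2 - q_F)q_F - 98q_F.
Maximising: ∂π_F/∂q_F = 235/2 - 2q_F = 0, giving q_F = 235/4.
Then q_M = (419 - 2·(235/4))/4 = 603/8.

58.75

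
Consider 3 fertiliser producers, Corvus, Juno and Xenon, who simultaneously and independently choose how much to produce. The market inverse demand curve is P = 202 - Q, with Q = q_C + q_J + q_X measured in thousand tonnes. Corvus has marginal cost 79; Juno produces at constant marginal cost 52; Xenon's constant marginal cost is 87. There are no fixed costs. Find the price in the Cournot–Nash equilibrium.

105

Corvus's profit: π_C = (202 - Q)q_C - (79q_C). Setting ∂π_C/∂q_C = 0: 123 - 2q_C - (q_J + q_X) = 0.
Juno's profit: π_J = (202 - Q)q_J - (52q_J). Setting ∂π_J/∂q_J = 0: 150 - 2q_J - (q_C + q_X) = 0.
Xenon's profit: π_X = (202 - Q)q_X - (87q_X). Setting ∂π_X/∂q_X = 0: 115 - 2q_X - (q_C + q_J) = 0.
Summing all 3 equations gives 388 − 4Q = 0, hence Q = 97.
Back-substituting: q_C = (123 − 97) = 26, q_J = (150 − 97) = 53, q_X = (115 − 97) = 18.
Total output Q = 97, so price P = 202 - 97 = 105.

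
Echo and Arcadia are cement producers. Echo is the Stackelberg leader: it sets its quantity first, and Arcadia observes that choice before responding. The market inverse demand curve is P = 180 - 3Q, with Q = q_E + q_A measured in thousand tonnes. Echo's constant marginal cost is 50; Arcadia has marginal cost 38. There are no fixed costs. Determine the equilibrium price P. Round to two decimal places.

The follower Arcadia best-responds to any q_E: π_A = (180 - 3Q)q_A - 38q_A.
Follower FOC: 142 - 3q_E - 6q_A = 0, so q_A(q_E) = (142 - 3q_E)/6.
The leader anticipates this reaction. Substituting into P = 180 - 3Q gives P = 109 - (3/2)q_E, so π_E = (109 - (3/2)q_E)q_E - 50q_E.
The leader's first-order condition 59 - 3q_E = 0 yields q_E = 59/3.
Then q_A = (142 - 3·(59/3))/6 = 83/6.
Total output Q = 67/2, so price P = 180 - 3·(67/2) = 159/2.

79.50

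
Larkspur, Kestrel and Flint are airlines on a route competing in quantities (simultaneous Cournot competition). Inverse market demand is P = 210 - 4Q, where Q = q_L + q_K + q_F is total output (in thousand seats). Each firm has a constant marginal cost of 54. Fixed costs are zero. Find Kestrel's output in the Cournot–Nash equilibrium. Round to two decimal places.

A representative firm's profit is π_i = q_i(210 - 4Q) - 54q_i.
Setting ∂π_i/∂q_i = 0 with rivals' quantities fixed: 156 - 8q_i - 4·Σ_{j≠i} q_j = 0.
With identical firms every q_j equals q_i, so Σ_{j≠i} q_j = 2q_i and 156 = 16q_i, giving q_i = 39/4.

9.75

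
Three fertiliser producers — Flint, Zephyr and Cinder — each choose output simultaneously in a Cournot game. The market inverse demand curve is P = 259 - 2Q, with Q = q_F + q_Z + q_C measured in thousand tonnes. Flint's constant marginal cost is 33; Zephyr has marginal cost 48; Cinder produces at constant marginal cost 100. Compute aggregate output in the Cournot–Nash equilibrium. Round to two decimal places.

74.50

Flint's profit: π_F = (259 - 2Q)q_F - (33q_F). Setting ∂π_F/∂q_F = 0: 226 - 4q_F - 2(q_Z + q_C) = 0.
Zephyr's first-order condition: 211 - 4q_Z - 2(q_F + q_C) = 0.
Cinder's profit: π_C = (259 - 2Q)q_C - (100q_C). Setting ∂π_C/∂q_C = 0: 159 - 4q_C - 2(q_F + q_Z) = 0.
Adding the 3 conditions: 596 − 4Q − 4Q = 0, i.e. Q = 149/2.
Back-substituting: q_F = (226 − 149)/2 = 77/2, q_Z = (211 − 149)/2 = 31, q_C = (159 − 149)/2 = 5.
Total output Q = 77/2 + 31 + 5 = 149/2.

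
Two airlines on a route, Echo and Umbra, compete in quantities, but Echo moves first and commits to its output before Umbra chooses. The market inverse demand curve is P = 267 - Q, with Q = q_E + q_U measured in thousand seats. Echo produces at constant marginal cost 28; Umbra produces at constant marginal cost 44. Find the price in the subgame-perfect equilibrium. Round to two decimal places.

The follower Umbra best-responds to any q_E: π_U = (267 - Q)q_U - 44q_U.
Setting the follower's marginal profit to zero, 223 - q_E - 2q_U = 0, i.e. q_U = (223 - q_E)/2.
The leader anticipates this reaction. Substituting into P = 267 - Q gives P = 311/2 - (1/2)q_E, so π_E = (311/2 - (1/2)q_E)q_E - 28q_E.
Maximising: ∂π_E/∂q_E = 255/2 - q_E = 0, giving q_E = 255/2.
Then q_U = (223 - 255/2)/2 = 191/4.
Total output Q = 701/4, so price P = 267 - 701/4 = 367/4.

91.75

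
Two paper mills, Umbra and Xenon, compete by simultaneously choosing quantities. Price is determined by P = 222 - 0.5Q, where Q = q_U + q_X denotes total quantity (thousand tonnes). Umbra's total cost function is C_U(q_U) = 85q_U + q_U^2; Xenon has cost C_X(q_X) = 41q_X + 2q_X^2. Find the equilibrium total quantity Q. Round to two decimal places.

72.47

Umbra's profit: π_U = (222 - 0.5Q)q_U - (85q_U + q_U²). Setting ∂π_U/∂q_U = 0: 137 - 3q_U - (1/2)(q_X) = 0.
Xenon's first-order condition: 181 - 5q_X - (1/2)(q_U) = 0.
So q_U = (137 - (1/2)q_X)/3 and q_X = (181 - (1/2)q_U)/5.
Solving the pair: q_U = 40.3051, q_X = 1898/59.
Total output Q = 40.3051 + 1898/59 = 72.4746.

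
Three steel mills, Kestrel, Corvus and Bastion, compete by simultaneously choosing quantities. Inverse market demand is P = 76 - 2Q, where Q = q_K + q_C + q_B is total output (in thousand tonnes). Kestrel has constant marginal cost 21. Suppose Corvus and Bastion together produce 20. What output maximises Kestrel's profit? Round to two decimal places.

3.75

With rivals' combined output fixed at 20, Kestrel's profit is π_K = (76 - 2·20 - 2q_K)q_K - (21q_K) = (36 - 2q_K)q_K - (21q_K).
∂π_K/∂q_K = 15 - 4q_K = 0, so q_K = 15/4.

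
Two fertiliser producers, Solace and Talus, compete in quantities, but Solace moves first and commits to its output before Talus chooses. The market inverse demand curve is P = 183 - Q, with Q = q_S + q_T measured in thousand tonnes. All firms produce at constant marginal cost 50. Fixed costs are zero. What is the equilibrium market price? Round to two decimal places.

83.25

Solve by backward induction. Given q_S, the follower Talus maximises π_T = (183 - q_S - q_T)q_T - 50q_T.
Follower FOC: 133 - q_S - 2q_T = 0, so q_T(q_S) = (133 - q_S)/2.
The leader anticipates this reaction. Substituting into P = 183 - Q gives P = 233/2 - (1/2)q_S, so π_S = (233/2 - (1/2)q_S)q_S - 50q_S.
Maximising: ∂π_S/∂q_S = 133/2 - q_S = 0, giving q_S = 133/2.
Then q_T = (133 - 133/2)/2 = 133/4.
Total output Q = 399/4, so price P = 183 - 399/4 = 333/4.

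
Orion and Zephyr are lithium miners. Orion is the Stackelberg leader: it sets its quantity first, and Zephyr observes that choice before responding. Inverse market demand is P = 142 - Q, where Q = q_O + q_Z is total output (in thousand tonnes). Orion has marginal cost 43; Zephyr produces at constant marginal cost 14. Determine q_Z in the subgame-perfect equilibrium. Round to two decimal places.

46.50

The follower Zephyr best-responds to any q_O: π_Z = (142 - Q)q_Z - 14q_Z.
∂π_Z/∂q_Z = 128 - q_O - 2q_Z = 0 gives the reaction function q_Z = (128 - q_O)/2.
The leader anticipates this reaction. Substituting into P = 142 - Q gives P = 78 - (1/2)q_O, so π_O = (78 - (1/2)q_O)q_O - 43q_O.
The leader's first-order condition 35 - q_O = 0 yields q_O = 35.
Then q_Z = (128 - 35)/2 = 93/2.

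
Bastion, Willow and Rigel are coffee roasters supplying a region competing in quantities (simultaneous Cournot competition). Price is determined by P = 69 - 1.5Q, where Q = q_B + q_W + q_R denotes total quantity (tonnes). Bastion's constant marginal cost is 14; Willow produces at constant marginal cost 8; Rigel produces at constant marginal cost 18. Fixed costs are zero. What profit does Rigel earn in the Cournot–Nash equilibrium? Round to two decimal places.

57.04

Bastion's profit: π_B = (69 - 1.5Q)q_B - (14q_B). Setting ∂π_B/∂q_B = 0: 55 - 3q_B - (3/2)(q_W + q_R) = 0.
Willow's profit: π_W = (69 - 1.5Q)q_W - (8q_W). Setting ∂π_W/∂q_W = 0: 61 - 3q_W - (3/2)(q_B + q_R) = 0.
Rigel's first-order condition: 51 - 3q_R - (3/2)(q_B + q_W) = 0.
Adding the 3 conditions: 167 − 3Q − 3Q = 0, i.e. Q = 167/6.
Back-substituting: q_B = (55 − 167/4)/(3/2) = 53/6, q_W = (61 − 167/4)/(3/2) = 77/6, q_R = (51 − 167/4)/(3/2) = 37/6.
Price P = 69 - (3/2)·(167/6) = 109/4.
Rigel's profit: (109/4 - 18)·(37/6) = 1369/24.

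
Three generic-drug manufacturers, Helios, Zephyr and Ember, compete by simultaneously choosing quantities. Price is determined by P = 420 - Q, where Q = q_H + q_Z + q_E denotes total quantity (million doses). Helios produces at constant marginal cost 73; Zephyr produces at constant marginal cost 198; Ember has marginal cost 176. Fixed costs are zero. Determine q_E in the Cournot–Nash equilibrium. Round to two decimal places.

Helios's profit: π_H = (420 - Q)q_H - (73q_H). Setting ∂π_H/∂q_H = 0: 347 - 2q_H - (q_Z + q_E) = 0.
Zephyr's first-order condition: 222 - 2q_Z - (q_H + q_E) = 0.
Ember's first-order condition: 244 - 2q_E - (q_H + q_Z) = 0.
Adding the 3 first-order conditions: 813 − 4Q = 0, so Q = 813/4.
Back-substituting: q_H = (347 − 813/4) = 575/4, q_Z = (222 − 813/4) = 75/4, q_E = (244 − 813/4) = 163/4.

40.75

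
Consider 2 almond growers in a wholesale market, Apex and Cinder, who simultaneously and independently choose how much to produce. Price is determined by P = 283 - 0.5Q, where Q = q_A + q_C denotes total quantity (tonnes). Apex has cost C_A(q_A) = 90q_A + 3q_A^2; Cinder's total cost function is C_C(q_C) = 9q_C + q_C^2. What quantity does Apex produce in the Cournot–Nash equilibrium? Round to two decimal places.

21.30

Apex's profit: π_A = (283 - 0.5Q)q_A - (90q_A + 3q_A²). Setting ∂π_A/∂q_A = 0: 193 - 7q_A - (1/2)(q_C) = 0.
Cinder's profit: π_C = (283 - 0.5Q)q_C - (9q_C + q_C²). Setting ∂π_C/∂q_C = 0: 274 - 3q_C - (1/2)(q_A) = 0.
Rearranging gives the reaction functions q_A = (193 - (1/2)q_C)/7 and q_C = (274 - (1/2)q_A)/3.
Solving the pair: q_A = 1768/83, q_C = 87.7831.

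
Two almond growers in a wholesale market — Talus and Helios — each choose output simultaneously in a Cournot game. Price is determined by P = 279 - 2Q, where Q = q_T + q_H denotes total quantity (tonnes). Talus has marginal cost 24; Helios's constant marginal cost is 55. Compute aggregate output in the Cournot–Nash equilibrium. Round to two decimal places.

79.83

Talus's profit: π_T = (279 - 2Q)q_T - (24q_T). Setting ∂π_T/∂q_T = 0: 255 - 4q_T - 2(q_H) = 0.
Helios's first-order condition: 224 - 4q_H - 2(q_T) = 0.
Rearranging gives the reaction functions q_T = (255 - 2q_H)/4 and q_H = (224 - 2q_T)/4.
Substituting one into the other gives q_T = 143/3 and q_H = 193/6.
Total output Q = 143/3 + 193/6 = 479/6.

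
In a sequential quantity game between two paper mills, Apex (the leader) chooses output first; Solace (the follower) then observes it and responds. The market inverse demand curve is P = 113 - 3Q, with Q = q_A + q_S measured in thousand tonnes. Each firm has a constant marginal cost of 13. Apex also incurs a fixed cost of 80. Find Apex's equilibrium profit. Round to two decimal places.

The follower Solace best-responds to any q_A: π_S = (113 - 3Q)q_S - 13q_S.
Setting the follower's marginal profit to zero, 100 - 3q_A - 6q_S = 0, i.e. q_S = (100 - 3q_A)/6.
The leader anticipates this reaction. Substituting into P = 113 - 3Q gives P = 63 - (3/2)q_A, so π_A = (63 - (3/2)q_A)q_A - 13q_A.
Maximising: ∂π_A/∂q_A = 50 - 3q_A = 0, giving q_A = 50/3.
Then q_S = (100 - 3·(50/3))/6 = 25/3.
Price P = 113 - 3·25 = 38.
Apex's profit: (38 - 13)·(50/3) - 80 = 1010/3.

336.67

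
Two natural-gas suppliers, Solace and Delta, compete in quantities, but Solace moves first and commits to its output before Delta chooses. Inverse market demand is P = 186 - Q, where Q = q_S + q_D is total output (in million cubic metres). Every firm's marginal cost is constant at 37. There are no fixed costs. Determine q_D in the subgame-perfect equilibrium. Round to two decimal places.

The follower Delta best-responds to any q_S: π_D = (186 - Q)q_D - 37q_D.
Setting the follower's marginal profit to zero, 149 - q_S - 2q_D = 0, i.e. q_D = (149 - q_S)/2.
The leader anticipates this reaction. Substituting into P = 186 - Q gives P = 223/2 - (1/2)q_S, so π_S = (223/2 - (1/2)q_S)q_S - 37q_S.
Maximising: ∂π_S/∂q_S = 149/2 - q_S = 0, giving q_S = 149/2.
Then q_D = (149 - 149/2)/2 = 149/4.

37.25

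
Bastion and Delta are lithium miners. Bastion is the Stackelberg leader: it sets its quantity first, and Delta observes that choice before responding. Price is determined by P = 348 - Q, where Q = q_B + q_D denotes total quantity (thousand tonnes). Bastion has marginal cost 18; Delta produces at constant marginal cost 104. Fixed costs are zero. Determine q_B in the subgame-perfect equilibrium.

The follower Delta best-responds to any q_B: π_D = (348 - Q)q_D - 104q_D.
Setting the follower's marginal profit to zero, 244 - q_B - 2q_D = 0, i.e. q_D = (244 - q_B)/2.
The leader anticipates this reaction. Substituting into P = 348 - Q gives P = 226 - (1/2)q_B, so π_B = (226 - (1/2)q_B)q_B - 18q_B.
Leader FOC: 208 - q_B = 0, so q_B = 208.
Then q_D = (244 - 208)/2 = 18.

208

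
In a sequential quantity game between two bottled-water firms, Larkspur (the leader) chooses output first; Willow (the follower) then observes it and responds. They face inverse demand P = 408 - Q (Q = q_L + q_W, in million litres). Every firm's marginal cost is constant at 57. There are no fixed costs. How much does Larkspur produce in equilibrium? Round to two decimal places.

175.50

The follower Willow best-responds to any q_L: π_W = (408 - Q)q_W - 57q_W.
Setting the follower's marginal profit to zero, 351 - q_L - 2q_W = 0, i.e. q_W = (351 - q_L)/2.
Larkspur substitutes q_W(q_L) into its own profit: π_L = q_L(408 - q_L - (351 - q_L)/2) - 57q_L = (465/2 - (1/2)q_L)q_L - 57q_L.
The leader's first-order condition 351/2 - q_L = 0 yields q_L = 351/2.
Then q_W = (351 - 351/2)/2 = 351/4.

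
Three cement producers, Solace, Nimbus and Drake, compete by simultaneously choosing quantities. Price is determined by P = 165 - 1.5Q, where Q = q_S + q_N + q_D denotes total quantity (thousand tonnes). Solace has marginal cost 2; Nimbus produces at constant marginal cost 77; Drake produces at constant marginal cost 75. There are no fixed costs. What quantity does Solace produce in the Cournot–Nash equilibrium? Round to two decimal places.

Solace's profit: π_S = (165 - 1.5Q)q_S - (2q_S). Setting ∂π_S/∂q_S = 0: 163 - 3q_S - (3/2)(q_N + q_D) = 0.
Nimbus's profit: π_N = (165 - 1.5Q)q_N - (77q_N). Setting ∂π_N/∂q_N = 0: 88 - 3q_N - (3/2)(q_S + q_D) = 0.
Drake's first-order condition: 90 - 3q_D - (3/2)(q_S + q_N) = 0.
Adding the 3 conditions: 341 − 3Q − 3Q = 0, i.e. Q = 341/6.
Back-substituting: q_S = (163 − 341/4)/(3/2) = 311/6, q_N = (88 − 341/4)/(3/2) = 11/6, q_D = (90 − 341/4)/(3/2) = 19/6.

51.83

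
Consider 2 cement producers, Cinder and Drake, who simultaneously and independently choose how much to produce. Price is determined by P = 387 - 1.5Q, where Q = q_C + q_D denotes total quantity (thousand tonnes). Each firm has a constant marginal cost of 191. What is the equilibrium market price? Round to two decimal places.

256.33

A representative firm's profit is π_i = q_i(387 - 1.5Q) - 191q_i.
Setting ∂π_i/∂q_i = 0 with rivals' quantities fixed: 196 - 3q_i - (3/2)q_j = 0.
By symmetry each firm produces the same amount; substituting q_j = q_i yields q_i = 196/(9/2) = 392/9.
Total output Q = 784/9, so price P = 387 - (3/2)·(784/9) = 769/3.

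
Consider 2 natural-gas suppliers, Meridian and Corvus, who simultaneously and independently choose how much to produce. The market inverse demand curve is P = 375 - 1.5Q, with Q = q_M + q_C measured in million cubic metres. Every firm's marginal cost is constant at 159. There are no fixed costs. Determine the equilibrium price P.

231

Each firm earns π_i = (375 - 1.5Q)q_i - 159q_i.
First-order condition (treating rivals' output as given): 216 - 3q_i - (3/2)q_j = 0.
With identical firms every q_j equals q_i, so q_j = q_i and 216 = (9/2)q_i, giving q_i = 48.
Total output Q = 96, so price P = 375 - (3/2)·96 = 231.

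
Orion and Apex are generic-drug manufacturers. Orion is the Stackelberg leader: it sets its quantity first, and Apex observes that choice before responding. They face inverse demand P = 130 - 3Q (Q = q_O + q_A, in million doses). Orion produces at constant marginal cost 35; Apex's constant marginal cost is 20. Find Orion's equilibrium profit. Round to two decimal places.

266.67

The follower Apex best-responds to any q_O: π_A = (130 - 3Q)q_A - 20q_A.
∂π_A/∂q_A = 110 - 3q_O - 6q_A = 0 gives the reaction function q_A = (110 - 3q_O)/6.
Orion substitutes q_A(q_O) into its own profit: π_O = q_O(130 - 3q_O - (110 - 3q_O)/2) - 35q_O = (75 - (3/2)q_O)q_O - 35q_O.
Maximising: ∂π_O/∂q_O = 40 - 3q_O = 0, giving q_O = 40/3.
Then q_A = (110 - 3·(40/3))/6 = 35/3.
Price P = 130 - 3·25 = 55.
Orion's profit: (55 - 35)·(40/3) = 800/3.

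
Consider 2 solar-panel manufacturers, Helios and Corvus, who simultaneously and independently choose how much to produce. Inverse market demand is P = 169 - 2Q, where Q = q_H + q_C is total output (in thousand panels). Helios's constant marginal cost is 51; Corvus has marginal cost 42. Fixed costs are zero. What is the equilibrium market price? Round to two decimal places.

87.33

Helios's profit: π_H = (169 - 2Q)q_H - (51q_H). Setting ∂π_H/∂q_H = 0: 118 - 4q_H - 2(q_C) = 0.
Corvus's profit: π_C = (169 - 2Q)q_C - (42q_C). Setting ∂π_C/∂q_C = 0: 127 - 4q_C - 2(q_H) = 0.
Rearranging gives the reaction functions q_H = (118 - 2q_C)/4 and q_C = (127 - 2q_H)/4.
Solving the pair: q_H = 109/6, q_C = 68/3.
Total output Q = 245/6, so price P = 169 - 2·(245/6) = 262/3.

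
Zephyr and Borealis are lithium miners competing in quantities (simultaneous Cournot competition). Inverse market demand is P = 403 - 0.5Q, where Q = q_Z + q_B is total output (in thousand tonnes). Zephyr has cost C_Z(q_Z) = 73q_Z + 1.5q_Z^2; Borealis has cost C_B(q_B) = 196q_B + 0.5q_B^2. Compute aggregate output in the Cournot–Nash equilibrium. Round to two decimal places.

Zephyr's profit: π_Z = (403 - 0.5Q)q_Z - (73q_Z + (3/2)q_Z²). Setting ∂π_Z/∂q_Z = 0: 330 - 4q_Z - (1/2)(q_B) = 0.
Borealis's first-order condition: 207 - 2q_B - (1/2)(q_Z) = 0.
Rearranging gives the reaction functions q_Z = (330 - (1/2)q_B)/4 and q_B = (207 - (1/2)q_Z)/2.
Solving the pair: q_Z = 71.8065, q_B = 85.5484.
Total output Q = 71.8065 + 85.5484 = 157.3548.

157.35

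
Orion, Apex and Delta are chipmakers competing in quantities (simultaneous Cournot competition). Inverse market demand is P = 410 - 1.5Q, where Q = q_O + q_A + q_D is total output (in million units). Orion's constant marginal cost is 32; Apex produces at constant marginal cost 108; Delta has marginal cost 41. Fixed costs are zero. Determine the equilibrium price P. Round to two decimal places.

Orion's profit: π_O = (410 - 1.5Q)q_O - (32q_O). Setting ∂π_O/∂q_O = 0: 378 - 3q_O - (3/2)(q_A + q_D) = 0.
Apex's profit: π_A = (410 - 1.5Q)q_A - (108q_A). Setting ∂π_A/∂q_A = 0: 302 - 3q_A - (3/2)(q_O + q_D) = 0.
Delta's first-order condition: 369 - 3q_D - (3/2)(q_O + q_A) = 0.
Summing all 3 equations gives 1049 − 6Q = 0, hence Q = 1049/6.
Back-substituting: q_O = (378 − 1049/4)/(3/2) = 463/6, q_A = (302 − 1049/4)/(3/2) = 53/2, q_D = (369 − 1049/4)/(3/2) = 427/6.
Total output Q = 1049/6, so price P = 410 - (3/2)·(1049/6) = 591/4.

147.75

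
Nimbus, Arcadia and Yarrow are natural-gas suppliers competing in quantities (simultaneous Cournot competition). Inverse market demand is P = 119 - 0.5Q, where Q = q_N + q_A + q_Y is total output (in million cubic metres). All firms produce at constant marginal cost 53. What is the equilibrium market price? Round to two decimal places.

69.50

A representative firm's profit is π_i = q_i(119 - 0.5Q) - 53q_i.
Setting ∂π_i/∂q_i = 0 with rivals' quantities fixed: 66 - q_i - (1/2)·Σ_{j≠i} q_j = 0.
With identical firms every q_j equals q_i, so Σ_{j≠i} q_j = 2q_i and 66 = 2q_i, giving q_i = 33.
Total output Q = 99, so price P = 119 - (1/2)·99 = 139/2.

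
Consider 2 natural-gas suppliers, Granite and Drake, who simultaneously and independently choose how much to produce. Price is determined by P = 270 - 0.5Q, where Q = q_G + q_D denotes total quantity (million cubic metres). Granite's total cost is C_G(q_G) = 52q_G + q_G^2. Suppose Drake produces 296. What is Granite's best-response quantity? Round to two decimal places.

23.33

With the rival's output fixed at 296, Granite's profit is π_G = (270 - (1/2)·296 - (1/2)q_G)q_G - (52q_G + q_G²) = (122 - (1/2)q_G)q_G - (52q_G + q_G²).
∂π_G/∂q_G = 70 - 3q_G = 0, so q_G = 70/3.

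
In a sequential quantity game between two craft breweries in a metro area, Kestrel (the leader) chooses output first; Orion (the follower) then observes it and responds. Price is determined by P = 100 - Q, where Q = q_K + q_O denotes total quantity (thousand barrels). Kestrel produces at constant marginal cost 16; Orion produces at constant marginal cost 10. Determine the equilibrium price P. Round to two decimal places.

35.50

The follower Orion best-responds to any q_K: π_O = (100 - Q)q_O - 10q_O.
Setting the follower's marginal profit to zero, 90 - q_K - 2q_O = 0, i.e. q_O = (90 - q_K)/2.
Kestrel substitutes q_O(q_K) into its own profit: π_K = q_K(100 - q_K - (90 - q_K)/2) - 16q_K = (55 - (1/2)q_K)q_K - 16q_K.
Maximising: ∂π_K/∂q_K = 39 - q_K = 0, giving q_K = 39.
Then q_O = (90 - 39)/2 = 51/2.
Total output Q = 129/2, so price P = 100 - 129/2 = 71/2.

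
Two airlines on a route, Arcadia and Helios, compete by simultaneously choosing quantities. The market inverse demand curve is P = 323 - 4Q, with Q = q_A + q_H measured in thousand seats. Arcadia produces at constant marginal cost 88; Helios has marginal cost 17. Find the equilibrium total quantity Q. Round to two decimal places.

Arcadia's profit: π_A = (323 - 4Q)q_A - (88q_A). Setting ∂π_A/∂q_A = 0: 235 - 8q_A - 4(q_H) = 0.
Helios's profit: π_H = (323 - 4Q)q_H - (17q_H). Setting ∂π_H/∂q_H = 0: 306 - 8q_H - 4(q_A) = 0.
So q_A = (235 - 4q_H)/8 and q_H = (306 - 4q_A)/8.
Solving the pair: q_A = 41/3, q_H = 377/12.
Total output Q = 41/3 + 377/12 = 541/12.

45.08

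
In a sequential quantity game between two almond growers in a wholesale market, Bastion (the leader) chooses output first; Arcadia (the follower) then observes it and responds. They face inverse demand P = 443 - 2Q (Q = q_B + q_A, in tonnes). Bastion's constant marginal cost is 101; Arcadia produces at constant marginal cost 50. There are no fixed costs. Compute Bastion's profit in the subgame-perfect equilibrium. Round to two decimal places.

The follower Arcadia best-responds to any q_B: π_A = (443 - 2Q)q_A - 50q_A.
Follower FOC: 393 - 2q_B - 4q_A = 0, so q_A(q_B) = (393 - 2q_B)/4.
Bastion substitutes q_A(q_B) into its own profit: π_B = q_B(443 - 2q_B - (393 - 2q_B)/2) - 101q_B = (493/2 - q_B)q_B - 101q_B.
Maximising: ∂π_B/∂q_B = 291/2 - 2q_B = 0, giving q_B = 291/4.
Then q_A = (393 - 2·(291/4))/4 = 495/8.
Price P = 443 - 2·(1077/8) = 695/4.
Bastion's profit: (695/4 - 101)·(291/4) = 5292.5625.

5292.56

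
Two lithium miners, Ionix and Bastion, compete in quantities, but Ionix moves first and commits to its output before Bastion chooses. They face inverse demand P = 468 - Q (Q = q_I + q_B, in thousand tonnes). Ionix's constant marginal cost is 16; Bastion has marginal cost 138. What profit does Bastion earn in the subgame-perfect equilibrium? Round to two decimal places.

462.25

The follower Bastion best-responds to any q_I: π_B = (468 - Q)q_B - 138q_B.
Setting the follower's marginal profit to zero, 330 - q_I - 2q_B = 0, i.e. q_B = (330 - q_I)/2.
Ionix substitutes q_B(q_I) into its own profit: π_I = q_I(468 - q_I - (330 - q_I)/2) - 16q_I = (303 - (1/2)q_I)q_I - 16q_I.
Leader FOC: 287 - q_I = 0, so q_I = 287.
Then q_B = (330 - 287)/2 = 43/2.
Price P = 468 - 617/2 = 319/2.
Bastion's profit: (319/2 - 138)·(43/2) = 1849/4.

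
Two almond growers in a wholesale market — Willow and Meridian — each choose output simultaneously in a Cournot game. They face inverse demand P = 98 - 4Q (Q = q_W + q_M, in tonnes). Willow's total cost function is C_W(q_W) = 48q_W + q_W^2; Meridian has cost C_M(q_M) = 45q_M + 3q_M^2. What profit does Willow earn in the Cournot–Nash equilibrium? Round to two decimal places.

77.44

Willow's profit: π_W = (98 - 4Q)q_W - (48q_W + q_W²). Setting ∂π_W/∂q_W = 0: 50 - 10q_W - 4(q_M) = 0.
Meridian's first-order condition: 53 - 14q_M - 4(q_W) = 0.
So q_W = (50 - 4q_M)/10 and q_M = (53 - 4q_W)/14.
Solving the pair: q_W = 122/31, q_M = 165/62.
Price P = 98 - 4·(409/62) = 71.6129.
Willow's profit: 71.6129·(122/31) - 48·(122/31) - (122/31)² = 77.4402.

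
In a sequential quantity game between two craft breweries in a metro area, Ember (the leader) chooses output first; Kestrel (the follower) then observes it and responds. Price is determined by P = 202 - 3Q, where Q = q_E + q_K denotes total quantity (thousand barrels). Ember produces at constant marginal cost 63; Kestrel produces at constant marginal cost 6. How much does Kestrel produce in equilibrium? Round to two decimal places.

25.83

The follower Kestrel best-responds to any q_E: π_K = (202 - 3Q)q_K - 6q_K.
Follower FOC: 196 - 3q_E - 6q_K = 0, so q_K(q_E) = (196 - 3q_E)/6.
The leader anticipates this reaction. Substituting into P = 202 - 3Q gives P = 104 - (3/2)q_E, so π_E = (104 - (3/2)q_E)q_E - 63q_E.
Leader FOC: 41 - 3q_E = 0, so q_E = 41/3.
Then q_K = (196 - 3·(41/3))/6 = 155/6.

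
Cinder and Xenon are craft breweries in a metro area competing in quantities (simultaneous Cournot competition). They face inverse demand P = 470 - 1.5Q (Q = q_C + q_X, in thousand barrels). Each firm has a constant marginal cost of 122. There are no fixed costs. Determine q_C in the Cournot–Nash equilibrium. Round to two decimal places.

77.33

A representative firm's profit is π_i = q_i(470 - 1.5Q) - 122q_i.
First-order condition (treating rivals' output as given): 348 - 3q_i - (3/2)q_j = 0.
By symmetry each firm produces the same amount; substituting q_j = q_i yields q_i = 348/(9/2) = 232/3.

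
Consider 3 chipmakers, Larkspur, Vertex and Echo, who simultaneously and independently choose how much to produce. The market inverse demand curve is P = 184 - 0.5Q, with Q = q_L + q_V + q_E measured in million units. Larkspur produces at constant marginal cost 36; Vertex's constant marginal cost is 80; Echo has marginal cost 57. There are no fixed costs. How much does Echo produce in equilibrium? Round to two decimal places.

Larkspur's profit: π_L = (184 - 0.5Q)q_L - (36q_L). Setting ∂π_L/∂q_L = 0: 148 - q_L - (1/2)(q_V + q_E) = 0.
Vertex's profit: π_V = (184 - 0.5Q)q_V - (80q_V). Setting ∂π_V/∂q_V = 0: 104 - q_V - (1/2)(q_L + q_E) = 0.
Echo's profit: π_E = (184 - 0.5Q)q_E - (57q_E). Setting ∂π_E/∂q_E = 0: 127 - q_E - (1/2)(q_L + q_V) = 0.
Adding the 3 conditions: 379 − Q − Q = 0, i.e. Q = 379/2.
Back-substituting: q_L = (148 − 379/4)/(1/2) = 213/2, q_V = (104 − 379/4)/(1/2) = 37/2, q_E = (127 − 379/4)/(1/2) = 129/2.

64.50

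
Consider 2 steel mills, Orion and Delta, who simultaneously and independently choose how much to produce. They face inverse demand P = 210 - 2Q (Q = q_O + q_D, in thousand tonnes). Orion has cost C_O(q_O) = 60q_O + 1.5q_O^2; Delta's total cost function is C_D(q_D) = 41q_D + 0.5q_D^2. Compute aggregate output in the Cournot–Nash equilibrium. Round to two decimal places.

Orion's profit: π_O = (210 - 2Q)q_O - (60q_O + (3/2)q_O²). Setting ∂π_O/∂q_O = 0: 150 - 7q_O - 2(q_D) = 0.
Delta's profit: π_D = (210 - 2Q)q_D - (41q_D + (1/2)q_D²). Setting ∂π_D/∂q_D = 0: 169 - 5q_D - 2(q_O) = 0.
Best responses: q_O = (150 - 2q_D)/7, q_D = (169 - 2q_O)/5.
Substituting one into the other gives q_O = 412/31 and q_D = 883/31.
Total output Q = 412/31 + 883/31 = 1295/31.

41.77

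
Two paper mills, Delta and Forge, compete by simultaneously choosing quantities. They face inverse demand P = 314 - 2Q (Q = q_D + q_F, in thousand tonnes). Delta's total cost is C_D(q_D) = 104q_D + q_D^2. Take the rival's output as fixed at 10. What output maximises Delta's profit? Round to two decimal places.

31.67

With the rival's output fixed at 10, Delta's profit is π_D = (314 - 2·10 - 2q_D)q_D - (104q_D + q_D²) = (294 - 2q_D)q_D - (104q_D + q_D²).
∂π_D/∂q_D = 190 - 6q_D = 0, so q_D = 95/3.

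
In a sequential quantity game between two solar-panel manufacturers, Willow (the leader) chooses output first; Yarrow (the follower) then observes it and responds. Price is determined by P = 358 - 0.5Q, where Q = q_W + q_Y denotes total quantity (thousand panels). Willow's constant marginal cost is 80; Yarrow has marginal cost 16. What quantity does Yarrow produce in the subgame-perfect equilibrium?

235

Solve by backward induction. Given q_W, the follower Yarrow maximises π_Y = (358 - (1/2)q_W - (1/2)q_Y)q_Y - 16q_Y.
∂π_Y/∂q_Y = 342 - (1/2)q_W - q_Y = 0 gives the reaction function q_Y = (342 - (1/2)q_W).
The leader anticipates this reaction. Substituting into P = 358 - 0.5Q gives P = 187 - (1/4)q_W, so π_W = (187 - (1/4)q_W)q_W - 80q_W.
Leader FOC: 107 - (1/2)q_W = 0, so q_W = 214.
Then q_Y = (342 - (1/2)·214) = 235.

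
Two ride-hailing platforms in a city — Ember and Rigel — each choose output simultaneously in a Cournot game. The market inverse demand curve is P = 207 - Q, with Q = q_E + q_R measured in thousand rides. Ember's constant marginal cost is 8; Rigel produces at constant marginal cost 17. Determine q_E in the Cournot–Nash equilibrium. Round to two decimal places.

Ember's profit: π_E = (207 - Q)q_E - (8q_E). Setting ∂π_E/∂q_E = 0: 199 - 2q_E - (q_R) = 0.
Rigel's profit: π_R = (207 - Q)q_R - (17q_R). Setting ∂π_R/∂q_R = 0: 190 - 2q_R - (q_E) = 0.
Rearranging gives the reaction functions q_E = (199 - q_R)/2 and q_R = (190 - q_E)/2.
Solving the pair: q_E = 208/3, q_R = 181/3.

69.33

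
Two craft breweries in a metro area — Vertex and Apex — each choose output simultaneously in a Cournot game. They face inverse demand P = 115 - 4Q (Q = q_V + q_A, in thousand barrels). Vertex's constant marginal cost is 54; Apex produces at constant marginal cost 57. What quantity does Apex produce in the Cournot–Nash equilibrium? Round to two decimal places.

4.58

Vertex's profit: π_V = (115 - 4Q)q_V - (54q_V). Setting ∂π_V/∂q_V = 0: 61 - 8q_V - 4(q_A) = 0.
Apex's profit: π_A = (115 - 4Q)q_A - (57q_A). Setting ∂π_A/∂q_A = 0: 58 - 8q_A - 4(q_V) = 0.
Best responses: q_V = (61 - 4q_A)/8, q_A = (58 - 4q_V)/8.
Solving the pair: q_V = 16/3, q_A = 55/12.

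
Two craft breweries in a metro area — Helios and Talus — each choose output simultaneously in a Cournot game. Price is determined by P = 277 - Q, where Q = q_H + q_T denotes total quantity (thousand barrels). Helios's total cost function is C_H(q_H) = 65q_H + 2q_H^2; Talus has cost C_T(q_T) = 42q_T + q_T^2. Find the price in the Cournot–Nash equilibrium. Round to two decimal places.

Helios's profit: π_H = (277 - Q)q_H - (65q_H + 2q_H²). Setting ∂π_H/∂q_H = 0: 212 - 6q_H - (q_T) = 0.
Talus's profit: π_T = (277 - Q)q_T - (42q_T + q_T²). Setting ∂π_T/∂q_T = 0: 235 - 4q_T - (q_H) = 0.
Best responses: q_H = (212 - q_T)/6, q_T = (235 - q_H)/4.
Solving the pair: q_H = 613/23, q_T = 1198/23.
Total output Q = 1811/23, so price P = 277 - 1811/23 = 198.2609.

198.26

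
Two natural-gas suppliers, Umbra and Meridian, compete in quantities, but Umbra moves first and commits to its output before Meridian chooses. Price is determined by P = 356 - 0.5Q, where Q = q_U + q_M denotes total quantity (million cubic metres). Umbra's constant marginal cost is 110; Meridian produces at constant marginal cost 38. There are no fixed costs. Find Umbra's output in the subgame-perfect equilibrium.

The follower Meridian best-responds to any q_U: π_M = (356 - 0.5Q)q_M - 38q_M.
∂π_M/∂q_M = 318 - (1/2)q_U - q_M = 0 gives the reaction function q_M = (318 - (1/2)q_U).
The leader anticipates this reaction. Substituting into P = 356 - 0.5Q gives P = 197 - (1/4)q_U, so π_U = (197 - (1/4)q_U)q_U - 110q_U.
The leader's first-order condition 87 - (1/2)q_U = 0 yields q_U = 174.
Then q_M = (318 - (1/2)·174) = 231.

174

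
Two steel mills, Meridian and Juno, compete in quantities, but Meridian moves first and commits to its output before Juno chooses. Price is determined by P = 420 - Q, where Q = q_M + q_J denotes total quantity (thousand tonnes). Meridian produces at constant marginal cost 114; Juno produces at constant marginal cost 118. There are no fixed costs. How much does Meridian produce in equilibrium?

Solve by backward induction. Given q_M, the follower Juno maximises π_J = (420 - q_M - q_J)q_J - 118q_J.
∂π_J/∂q_J = 302 - q_M - 2q_J = 0 gives the reaction function q_J = (302 - q_M)/2.
The leader anticipates this reaction. Substituting into P = 420 - Q gives P = 269 - (1/2)q_M, so π_M = (269 - (1/2)q_M)q_M - 114q_M.
Maximising: ∂π_M/∂q_M = 155 - q_M = 0, giving q_M = 155.
Then q_J = (302 - 155)/2 = 147/2.

155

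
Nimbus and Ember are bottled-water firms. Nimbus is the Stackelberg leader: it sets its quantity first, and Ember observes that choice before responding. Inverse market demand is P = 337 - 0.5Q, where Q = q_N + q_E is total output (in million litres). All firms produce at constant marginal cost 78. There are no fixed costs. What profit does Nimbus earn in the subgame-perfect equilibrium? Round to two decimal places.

The follower Ember best-responds to any q_N: π_E = (337 - 0.5Q)q_E - 78q_E.
Follower FOC: 259 - (1/2)q_N - q_E = 0, so q_E(q_N) = (259 - (1/2)q_N).
The leader anticipates this reaction. Substituting into P = 337 - 0.5Q gives P = 415/2 - (1/4)q_N, so π_N = (415/2 - (1/4)q_N)q_N - 78q_N.
Maximising: ∂π_N/∂q_N = 259/2 - (1/2)q_N = 0, giving q_N = 259.
Then q_E = (259 - (1/2)·259) = 259/2.
Price P = 337 - (1/2)·(777/2) = 571/4.
Nimbus's profit: (571/4 - 78)·259 = 16770.2500.

16770.25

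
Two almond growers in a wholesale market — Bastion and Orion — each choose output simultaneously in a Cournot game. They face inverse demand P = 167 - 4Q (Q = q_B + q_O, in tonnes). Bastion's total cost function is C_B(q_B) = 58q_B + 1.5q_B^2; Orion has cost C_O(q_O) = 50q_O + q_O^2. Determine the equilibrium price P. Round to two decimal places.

104.32

Bastion's profit: π_B = (167 - 4Q)q_B - (58q_B + (3/2)q_B²). Setting ∂π_B/∂q_B = 0: 109 - 11q_B - 4(q_O) = 0.
Orion's profit: π_O = (167 - 4Q)q_O - (50q_O + q_O²). Setting ∂π_O/∂q_O = 0: 117 - 10q_O - 4(q_B) = 0.
So q_B = (109 - 4q_O)/11 and q_O = (117 - 4q_B)/10.
Solving the pair: q_B = 311/47, q_O = 851/94.
Total output Q = 1473/94, so price P = 167 - 4·(1473/94) = 104.3191.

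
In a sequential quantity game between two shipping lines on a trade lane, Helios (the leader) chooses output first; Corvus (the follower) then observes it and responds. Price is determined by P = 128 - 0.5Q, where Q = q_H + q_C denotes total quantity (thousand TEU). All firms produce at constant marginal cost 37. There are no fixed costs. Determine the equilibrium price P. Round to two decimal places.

Solve by backward induction. Given q_H, the follower Corvus maximises π_C = (128 - (1/2)q_H - (1/2)q_C)q_C - 37q_C.
Setting the follower's marginal profit to zero, 91 - (1/2)q_H - q_C = 0, i.e. q_C = (91 - (1/2)q_H).
The leader anticipates this reaction. Substituting into P = 128 - 0.5Q gives P = 165/2 - (1/4)q_H, so π_H = (165/2 - (1/4)q_H)q_H - 37q_H.
Leader FOC: 91/2 - (1/2)q_H = 0, so q_H = 91.
Then q_C = (91 - (1/2)·91) = 91/2.
Total output Q = 273/2, so price P = 128 - (1/2)·(273/2) = 239/4.

59.75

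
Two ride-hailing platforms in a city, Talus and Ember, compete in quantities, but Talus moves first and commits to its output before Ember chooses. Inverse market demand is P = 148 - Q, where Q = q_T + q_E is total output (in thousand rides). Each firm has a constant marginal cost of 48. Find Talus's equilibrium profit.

1250

Solve by backward induction. Given q_T, the follower Ember maximises π_E = (148 - q_T - q_E)q_E - 48q_E.
Follower FOC: 100 - q_T - 2q_E = 0, so q_E(q_T) = (100 - q_T)/2.
The leader anticipates this reaction. Substituting into P = 148 - Q gives P = 98 - (1/2)q_T, so π_T = (98 - (1/2)q_T)q_T - 48q_T.
The leader's first-order condition 50 - q_T = 0 yields q_T = 50.
Then q_E = (100 - 50)/2 = 25.
Price P = 148 - 75 = 73.
Talus's profit: (73 - 48)·50 = 1250.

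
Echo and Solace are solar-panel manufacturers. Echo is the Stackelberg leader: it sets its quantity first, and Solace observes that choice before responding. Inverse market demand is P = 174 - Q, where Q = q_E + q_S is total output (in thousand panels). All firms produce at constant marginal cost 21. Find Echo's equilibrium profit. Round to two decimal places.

The follower Solace best-responds to any q_E: π_S = (174 - Q)q_S - 21q_S.
∂π_S/∂q_S = 153 - q_E - 2q_S = 0 gives the reaction function q_S = (153 - q_E)/2.
Echo substitutes q_S(q_E) into its own profit: π_E = q_E(174 - q_E - (153 - q_E)/2) - 21q_E = (195/2 - (1/2)q_E)q_E - 21q_E.
Leader FOC: 153/2 - q_E = 0, so q_E = 153/2.
Then q_S = (153 - 153/2)/2 = 153/4.
Price P = 174 - 459/4 = 237/4.
Echo's profit: (237/4 - 21)·(153/2) = 2926.1250.

2926.13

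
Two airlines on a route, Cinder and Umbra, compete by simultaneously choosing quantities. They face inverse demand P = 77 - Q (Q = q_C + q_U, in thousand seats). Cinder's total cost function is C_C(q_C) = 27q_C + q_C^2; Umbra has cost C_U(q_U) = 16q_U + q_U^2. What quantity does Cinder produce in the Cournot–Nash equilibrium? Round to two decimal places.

9.27

Cinder's profit: π_C = (77 - Q)q_C - (27q_C + q_C²). Setting ∂π_C/∂q_C = 0: 50 - 4q_C - (q_U) = 0.
Umbra's profit: π_U = (77 - Q)q_U - (16q_U + q_U²). Setting ∂π_U/∂q_U = 0: 61 - 4q_U - (q_C) = 0.
Rearranging gives the reaction functions q_C = (50 - q_U)/4 and q_U = (61 - q_C)/4.
Substituting one into the other gives q_C = 139/15 and q_U = 194/15.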